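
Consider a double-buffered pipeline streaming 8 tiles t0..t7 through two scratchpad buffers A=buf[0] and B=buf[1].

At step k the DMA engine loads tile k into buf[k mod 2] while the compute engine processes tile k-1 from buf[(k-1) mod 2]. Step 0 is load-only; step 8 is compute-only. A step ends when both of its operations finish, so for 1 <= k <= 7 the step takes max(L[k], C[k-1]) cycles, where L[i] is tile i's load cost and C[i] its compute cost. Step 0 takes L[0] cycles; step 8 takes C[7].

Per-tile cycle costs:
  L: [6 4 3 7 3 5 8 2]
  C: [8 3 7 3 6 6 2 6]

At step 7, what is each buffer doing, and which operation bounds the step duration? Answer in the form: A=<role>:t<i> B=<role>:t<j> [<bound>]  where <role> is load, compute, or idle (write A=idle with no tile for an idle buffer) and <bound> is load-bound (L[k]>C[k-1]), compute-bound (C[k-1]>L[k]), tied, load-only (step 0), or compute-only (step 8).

  0. 6=6c; end=6; A:t0 B:-
  1. max(4,8)=8c; end=14; A:t0 B:t1
  2. max(3,3)=3c; end=17; A:t2 B:t1
  3. max(7,7)=7c; end=24; A:t2 B:t3
  4. max(3,3)=3c; end=27; A:t4 B:t3
  5. max(5,6)=6c; end=33; A:t4 B:t5
  6. max(8,6)=8c; end=41; A:t6 B:t5
  7. max(2,2)=2c; end=43; A:t6 B:t7
  8. 6=6c; end=49; A:t6 B:t7

step 7: A=compute:t6 B=load:t7 [tied]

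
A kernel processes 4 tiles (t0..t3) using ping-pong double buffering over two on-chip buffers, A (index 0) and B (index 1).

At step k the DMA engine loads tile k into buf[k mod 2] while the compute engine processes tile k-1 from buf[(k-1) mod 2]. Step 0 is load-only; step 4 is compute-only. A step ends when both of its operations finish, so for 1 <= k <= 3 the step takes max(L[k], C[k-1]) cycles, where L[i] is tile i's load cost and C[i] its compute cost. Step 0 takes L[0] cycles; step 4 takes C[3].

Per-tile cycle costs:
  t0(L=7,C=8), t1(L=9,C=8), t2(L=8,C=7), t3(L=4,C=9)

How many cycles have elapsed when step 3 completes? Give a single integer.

end_cycle[3] = 31

[0] DMA t0→A (7c) ∥ CU idle ⇒ 7c, clock 7
[1] DMA t1→B (9c) ∥ CU A:t0 (8c) ⇒ 9c, clock 16
[2] DMA t2→A (8c) ∥ CU B:t1 (8c) ⇒ 8c, clock 24
[3] DMA t3→B (4c) ∥ CU A:t2 (7c) ⇒ 7c, clock 31
[4] DMA idle ∥ CU B:t3 (9c) ⇒ 9c, clock 40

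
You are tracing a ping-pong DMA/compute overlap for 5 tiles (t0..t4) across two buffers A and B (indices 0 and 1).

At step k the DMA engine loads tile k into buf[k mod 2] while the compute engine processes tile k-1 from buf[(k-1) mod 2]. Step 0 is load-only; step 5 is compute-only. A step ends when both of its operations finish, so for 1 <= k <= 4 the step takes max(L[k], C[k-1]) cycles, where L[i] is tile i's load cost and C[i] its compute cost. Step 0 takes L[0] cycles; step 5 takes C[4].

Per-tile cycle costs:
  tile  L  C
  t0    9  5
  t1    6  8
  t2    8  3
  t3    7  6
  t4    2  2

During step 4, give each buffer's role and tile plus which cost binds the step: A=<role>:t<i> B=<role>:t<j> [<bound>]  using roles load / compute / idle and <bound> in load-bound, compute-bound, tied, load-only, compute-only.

[0] DMA t0→A (9c) ∥ CU idle ⇒ 9c, clock 9
[1] DMA t1→B (6c) ∥ CU A:t0 (5c) ⇒ 6c, clock 15
[2] DMA t2→A (8c) ∥ CU B:t1 (8c) ⇒ 8c, clock 23
[3] DMA t3→B (7c) ∥ CU A:t2 (3c) ⇒ 7c, clock 30
[4] DMA t4→A (2c) ∥ CU B:t3 (6c) ⇒ 6c, clock 36
[5] DMA idle ∥ CU A:t4 (2c) ⇒ 2c, clock 38

step 4: A=load:t4 B=compute:t3 [compute-bound]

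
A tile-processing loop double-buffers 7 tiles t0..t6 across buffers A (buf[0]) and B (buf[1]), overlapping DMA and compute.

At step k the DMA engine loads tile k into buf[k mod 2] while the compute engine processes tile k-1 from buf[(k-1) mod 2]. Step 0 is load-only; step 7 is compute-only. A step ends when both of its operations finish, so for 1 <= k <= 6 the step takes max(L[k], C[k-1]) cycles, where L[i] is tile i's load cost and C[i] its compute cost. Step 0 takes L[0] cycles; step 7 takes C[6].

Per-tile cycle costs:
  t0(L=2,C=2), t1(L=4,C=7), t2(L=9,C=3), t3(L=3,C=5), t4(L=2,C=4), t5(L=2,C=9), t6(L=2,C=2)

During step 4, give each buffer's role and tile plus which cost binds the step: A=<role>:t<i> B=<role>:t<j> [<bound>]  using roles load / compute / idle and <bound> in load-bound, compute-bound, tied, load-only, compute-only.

step 4: A=load:t4 B=compute:t3 [compute-bound]

[0] DMA t0→A (2c) ∥ CU idle ⇒ 2c, clock 2
[1] DMA t1→B (4c) ∥ CU A:t0 (2c) ⇒ 4c, clock 6
[2] DMA t2→A (9c) ∥ CU B:t1 (7c) ⇒ 9c, clock 15
[3] DMA t3→B (3c) ∥ CU A:t2 (3c) ⇒ 3c, clock 18
[4] DMA t4→A (2c) ∥ CU B:t3 (5c) ⇒ 5c, clock 23
[5] DMA t5→B (2c) ∥ CU A:t4 (4c) ⇒ 4c, clock 27
[6] DMA t6→A (2c) ∥ CU B:t5 (9c) ⇒ 9c, clock 36
[7] DMA idle ∥ CU A:t6 (2c) ⇒ 2c, clock 38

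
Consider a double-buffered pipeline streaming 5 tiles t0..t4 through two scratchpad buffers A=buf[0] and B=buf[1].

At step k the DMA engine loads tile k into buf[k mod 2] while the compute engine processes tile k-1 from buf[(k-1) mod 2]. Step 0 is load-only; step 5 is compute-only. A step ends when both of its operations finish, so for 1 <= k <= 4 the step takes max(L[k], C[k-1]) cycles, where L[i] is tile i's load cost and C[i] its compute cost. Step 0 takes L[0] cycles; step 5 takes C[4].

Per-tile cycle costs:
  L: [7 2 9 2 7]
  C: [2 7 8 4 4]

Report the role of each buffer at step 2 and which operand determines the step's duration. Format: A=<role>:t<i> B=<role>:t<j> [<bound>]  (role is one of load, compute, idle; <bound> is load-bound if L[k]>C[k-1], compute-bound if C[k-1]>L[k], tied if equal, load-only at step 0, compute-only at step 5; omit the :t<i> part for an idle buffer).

step 0: L[0]=7 → dur=7, Σ=7 | A=load:t0 B=idle [load-only]
step 1: L[1]=2 C[0]=2 → dur=2, Σ=9 | A=compute:t0 B=load:t1 [tied]
step 2: L[2]=9 C[1]=7 → dur=9, Σ=18 | A=load:t2 B=compute:t1 [load-bound]
step 3: L[3]=2 C[2]=8 → dur=8, Σ=26 | A=compute:t2 B=load:t3 [compute-bound]
step 4: L[4]=7 C[3]=4 → dur=7, Σ=33 | A=load:t4 B=compute:t3 [load-bound]
step 5: C[4]=4 → dur=4, Σ=37 | A=compute:t4 B=idle [compute-only]

step 2: A=load:t2 B=compute:t1 [load-bound]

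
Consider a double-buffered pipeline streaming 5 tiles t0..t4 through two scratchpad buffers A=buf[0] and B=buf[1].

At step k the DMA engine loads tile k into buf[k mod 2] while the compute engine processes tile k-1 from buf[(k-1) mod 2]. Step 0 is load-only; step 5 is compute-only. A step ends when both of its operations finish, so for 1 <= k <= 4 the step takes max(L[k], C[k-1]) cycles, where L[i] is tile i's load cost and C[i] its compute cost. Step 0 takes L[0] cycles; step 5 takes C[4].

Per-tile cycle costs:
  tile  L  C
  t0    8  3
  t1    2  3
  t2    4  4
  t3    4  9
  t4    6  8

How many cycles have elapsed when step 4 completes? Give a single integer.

step 0: L[0]=8 → dur=8, Σ=8 | A=load:t0 B=idle [load-only]
step 1: L[1]=2 C[0]=3 → dur=3, Σ=11 | A=compute:t0 B=load:t1 [compute-bound]
step 2: L[2]=4 C[1]=3 → dur=4, Σ=15 | A=load:t2 B=compute:t1 [load-bound]
step 3: L[3]=4 C[2]=4 → dur=4, Σ=19 | A=compute:t2 B=load:t3 [tied]
step 4: L[4]=6 C[3]=9 → dur=9, Σ=28 | A=load:t4 B=compute:t3 [compute-bound]
step 5: C[4]=8 → dur=8, Σ=36 | A=compute:t4 B=idle [compute-only]

end_cycle[4] = 28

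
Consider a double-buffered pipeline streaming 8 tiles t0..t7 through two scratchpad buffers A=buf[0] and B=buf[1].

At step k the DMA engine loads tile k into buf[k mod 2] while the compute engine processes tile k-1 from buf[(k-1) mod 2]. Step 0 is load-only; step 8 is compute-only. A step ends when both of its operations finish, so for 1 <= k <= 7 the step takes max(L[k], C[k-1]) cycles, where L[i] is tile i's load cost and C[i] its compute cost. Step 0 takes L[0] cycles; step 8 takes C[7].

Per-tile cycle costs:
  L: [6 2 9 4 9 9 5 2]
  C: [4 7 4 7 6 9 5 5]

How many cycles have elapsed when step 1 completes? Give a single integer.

[0] DMA t0→A (6c) ∥ CU idle ⇒ 6c, clock 6
[1] DMA t1→B (2c) ∥ CU A:t0 (4c) ⇒ 4c, clock 10
[2] DMA t2→A (9c) ∥ CU B:t1 (7c) ⇒ 9c, clock 19
[3] DMA t3→B (4c) ∥ CU A:t2 (4c) ⇒ 4c, clock 23
[4] DMA t4→A (9c) ∥ CU B:t3 (7c) ⇒ 9c, clock 32
[5] DMA t5→B (9c) ∥ CU A:t4 (6c) ⇒ 9c, clock 41
[6] DMA t6→A (5c) ∥ CU B:t5 (9c) ⇒ 9c, clock 50
[7] DMA t7→B (2c) ∥ CU A:t6 (5c) ⇒ 5c, clock 55
[8] DMA idle ∥ CU B:t7 (5c) ⇒ 5c, clock 60

end_cycle[1] = 10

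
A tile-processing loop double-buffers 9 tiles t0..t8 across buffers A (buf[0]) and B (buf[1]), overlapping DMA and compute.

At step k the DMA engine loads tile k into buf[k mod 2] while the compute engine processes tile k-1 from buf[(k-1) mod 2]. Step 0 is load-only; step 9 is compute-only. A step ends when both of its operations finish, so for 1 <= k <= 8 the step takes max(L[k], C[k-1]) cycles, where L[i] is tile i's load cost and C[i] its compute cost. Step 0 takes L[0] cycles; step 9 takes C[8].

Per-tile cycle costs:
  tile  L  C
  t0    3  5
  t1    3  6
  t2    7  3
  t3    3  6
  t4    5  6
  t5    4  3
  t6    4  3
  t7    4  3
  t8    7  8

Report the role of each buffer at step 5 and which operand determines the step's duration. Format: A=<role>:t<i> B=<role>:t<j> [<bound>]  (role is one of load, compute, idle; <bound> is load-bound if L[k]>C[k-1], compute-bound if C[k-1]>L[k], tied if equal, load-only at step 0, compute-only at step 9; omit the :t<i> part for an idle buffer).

step 0: L[0]=3 → dur=3, Σ=3 | A=load:t0 B=idle [load-only]
step 1: L[1]=3 C[0]=5 → dur=5, Σ=8 | A=compute:t0 B=load:t1 [compute-bound]
step 2: L[2]=7 C[1]=6 → dur=7, Σ=15 | A=load:t2 B=compute:t1 [load-bound]
step 3: L[3]=3 C[2]=3 → dur=3, Σ=18 | A=compute:t2 B=load:t3 [tied]
step 4: L[4]=5 C[3]=6 → dur=6, Σ=24 | A=load:t4 B=compute:t3 [compute-bound]
step 5: L[5]=4 C[4]=6 → dur=6, Σ=30 | A=compute:t4 B=load:t5 [compute-bound]
step 6: L[6]=4 C[5]=3 → dur=4, Σ=34 | A=load:t6 B=compute:t5 [load-bound]
step 7: L[7]=4 C[6]=3 → dur=4, Σ=38 | A=compute:t6 B=load:t7 [load-bound]
step 8: L[8]=7 C[7]=3 → dur=7, Σ=45 | A=load:t8 B=compute:t7 [load-bound]
step 9: C[8]=8 → dur=8, Σ=53 | A=compute:t8 B=idle [compute-only]

step 5: A=compute:t4 B=load:t5 [compute-bound]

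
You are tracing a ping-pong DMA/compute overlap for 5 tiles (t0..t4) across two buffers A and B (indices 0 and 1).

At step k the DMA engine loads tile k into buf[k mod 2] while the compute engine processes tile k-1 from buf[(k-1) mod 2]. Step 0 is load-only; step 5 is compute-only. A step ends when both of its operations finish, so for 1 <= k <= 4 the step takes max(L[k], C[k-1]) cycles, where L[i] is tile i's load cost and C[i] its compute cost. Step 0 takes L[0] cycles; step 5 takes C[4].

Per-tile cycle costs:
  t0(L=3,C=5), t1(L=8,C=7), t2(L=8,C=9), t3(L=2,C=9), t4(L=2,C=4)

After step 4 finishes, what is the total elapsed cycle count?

end_cycle[4] = 37

k=0 load=t0/3c comp=- wait=3 total=3
k=1 load=t1/8c comp=t0/5c wait=8 total=11
k=2 load=t2/8c comp=t1/7c wait=8 total=19
k=3 load=t3/2c comp=t2/9c wait=9 total=28
k=4 load=t4/2c comp=t3/9c wait=9 total=37
k=5 load=- comp=t4/4c wait=4 total=41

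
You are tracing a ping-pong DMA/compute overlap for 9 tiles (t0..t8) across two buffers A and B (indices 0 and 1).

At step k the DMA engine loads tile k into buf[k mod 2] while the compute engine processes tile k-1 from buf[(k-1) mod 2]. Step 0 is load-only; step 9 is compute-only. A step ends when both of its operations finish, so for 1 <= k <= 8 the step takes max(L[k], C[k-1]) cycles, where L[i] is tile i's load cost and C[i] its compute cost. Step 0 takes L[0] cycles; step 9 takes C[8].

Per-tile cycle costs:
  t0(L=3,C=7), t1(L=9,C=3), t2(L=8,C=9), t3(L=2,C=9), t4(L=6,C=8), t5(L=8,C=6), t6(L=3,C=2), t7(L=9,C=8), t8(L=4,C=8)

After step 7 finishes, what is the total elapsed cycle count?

[0] DMA t0→A (3c) ∥ CU idle ⇒ 3c, clock 3
[1] DMA t1→B (9c) ∥ CU A:t0 (7c) ⇒ 9c, clock 12
[2] DMA t2→A (8c) ∥ CU B:t1 (3c) ⇒ 8c, clock 20
[3] DMA t3→B (2c) ∥ CU A:t2 (9c) ⇒ 9c, clock 29
[4] DMA t4→A (6c) ∥ CU B:t3 (9c) ⇒ 9c, clock 38
[5] DMA t5→B (8c) ∥ CU A:t4 (8c) ⇒ 8c, clock 46
[6] DMA t6→A (3c) ∥ CU B:t5 (6c) ⇒ 6c, clock 52
[7] DMA t7→B (9c) ∥ CU A:t6 (2c) ⇒ 9c, clock 61
[8] DMA t8→A (4c) ∥ CU B:t7 (8c) ⇒ 8c, clock 69
[9] DMA idle ∥ CU A:t8 (8c) ⇒ 8c, clock 77

end_cycle[7] = 61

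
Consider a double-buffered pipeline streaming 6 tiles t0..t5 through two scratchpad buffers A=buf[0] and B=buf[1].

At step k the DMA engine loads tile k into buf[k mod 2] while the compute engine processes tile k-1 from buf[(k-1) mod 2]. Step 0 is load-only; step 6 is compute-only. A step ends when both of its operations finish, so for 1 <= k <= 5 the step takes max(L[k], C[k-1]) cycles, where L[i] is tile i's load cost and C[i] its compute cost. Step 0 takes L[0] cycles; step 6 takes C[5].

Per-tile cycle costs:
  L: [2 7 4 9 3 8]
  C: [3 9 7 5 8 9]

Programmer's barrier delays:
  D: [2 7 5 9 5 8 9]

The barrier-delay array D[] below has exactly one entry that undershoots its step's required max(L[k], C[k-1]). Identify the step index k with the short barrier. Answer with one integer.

[0] required=L[0]=2=2 vs D=2 ok
[1] required=max(L[1]=7,C[0]=3)=7 vs D=7 ok
[2] required=max(L[2]=4,C[1]=9)=9 vs D=5 SHORT
[3] required=max(L[3]=9,C[2]=7)=9 vs D=9 ok
[4] required=max(L[4]=3,C[3]=5)=5 vs D=5 ok
[5] required=max(L[5]=8,C[4]=8)=8 vs D=8 ok
[6] required=C[5]=9=9 vs D=9 ok

hazard at step 2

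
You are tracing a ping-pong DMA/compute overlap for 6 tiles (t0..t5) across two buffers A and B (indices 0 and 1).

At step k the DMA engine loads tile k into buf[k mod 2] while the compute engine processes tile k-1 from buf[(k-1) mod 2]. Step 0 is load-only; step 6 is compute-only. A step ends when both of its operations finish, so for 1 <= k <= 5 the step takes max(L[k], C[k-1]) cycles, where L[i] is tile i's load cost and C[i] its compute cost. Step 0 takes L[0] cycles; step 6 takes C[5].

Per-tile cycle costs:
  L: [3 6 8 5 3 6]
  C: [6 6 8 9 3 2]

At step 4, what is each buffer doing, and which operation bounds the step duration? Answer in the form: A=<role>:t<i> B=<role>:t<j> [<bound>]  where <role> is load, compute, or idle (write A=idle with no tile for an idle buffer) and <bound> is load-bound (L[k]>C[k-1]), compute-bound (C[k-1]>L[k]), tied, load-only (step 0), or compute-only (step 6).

  0. 3=3c; end=3; A:t0 B:-
  1. max(6,6)=6c; end=9; A:t0 B:t1
  2. max(8,6)=8c; end=17; A:t2 B:t1
  3. max(5,8)=8c; end=25; A:t2 B:t3
  4. max(3,9)=9c; end=34; A:t4 B:t3
  5. max(6,3)=6c; end=40; A:t4 B:t5
  6. 2=2c; end=42; A:t4 B:t5

step 4: A=load:t4 B=compute:t3 [compute-bound]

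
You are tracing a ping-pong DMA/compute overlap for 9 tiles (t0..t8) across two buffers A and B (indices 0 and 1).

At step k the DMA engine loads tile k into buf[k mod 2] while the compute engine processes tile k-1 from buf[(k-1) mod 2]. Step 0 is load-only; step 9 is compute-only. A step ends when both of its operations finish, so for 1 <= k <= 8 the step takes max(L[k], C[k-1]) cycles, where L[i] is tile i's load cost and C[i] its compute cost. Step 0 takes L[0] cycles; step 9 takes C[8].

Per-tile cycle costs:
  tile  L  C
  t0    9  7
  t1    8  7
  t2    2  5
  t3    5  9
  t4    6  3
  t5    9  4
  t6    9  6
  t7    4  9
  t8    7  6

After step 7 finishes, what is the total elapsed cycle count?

end_cycle[7] = 62

step 0: L[0]=9 → dur=9, Σ=9 | A=load:t0 B=idle [load-only]
step 1: L[1]=8 C[0]=7 → dur=8, Σ=17 | A=compute:t0 B=load:t1 [load-bound]
step 2: L[2]=2 C[1]=7 → dur=7, Σ=24 | A=load:t2 B=compute:t1 [compute-bound]
step 3: L[3]=5 C[2]=5 → dur=5, Σ=29 | A=compute:t2 B=load:t3 [tied]
step 4: L[4]=6 C[3]=9 → dur=9, Σ=38 | A=load:t4 B=compute:t3 [compute-bound]
step 5: L[5]=9 C[4]=3 → dur=9, Σ=47 | A=compute:t4 B=load:t5 [load-bound]
step 6: L[6]=9 C[5]=4 → dur=9, Σ=56 | A=load:t6 B=compute:t5 [load-bound]
step 7: L[7]=4 C[6]=6 → dur=6, Σ=62 | A=compute:t6 B=load:t7 [compute-bound]
step 8: L[8]=7 C[7]=9 → dur=9, Σ=71 | A=load:t8 B=compute:t7 [compute-bound]
step 9: C[8]=6 → dur=6, Σ=77 | A=compute:t8 B=idle [compute-only]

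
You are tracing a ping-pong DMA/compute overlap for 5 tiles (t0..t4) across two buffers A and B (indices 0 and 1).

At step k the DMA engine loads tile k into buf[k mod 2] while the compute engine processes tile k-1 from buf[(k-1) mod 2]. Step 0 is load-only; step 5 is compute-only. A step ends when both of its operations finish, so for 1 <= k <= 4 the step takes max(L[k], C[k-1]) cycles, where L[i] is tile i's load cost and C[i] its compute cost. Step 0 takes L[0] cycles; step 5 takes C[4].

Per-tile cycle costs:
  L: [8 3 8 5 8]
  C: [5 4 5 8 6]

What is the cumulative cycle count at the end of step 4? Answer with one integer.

end_cycle[4] = 34

  0. 8=8c; end=8; A:t0 B:-
  1. max(3,5)=5c; end=13; A:t0 B:t1
  2. max(8,4)=8c; end=21; A:t2 B:t1
  3. max(5,5)=5c; end=26; A:t2 B:t3
  4. max(8,8)=8c; end=34; A:t4 B:t3
  5. 6=6c; end=40; A:t4 B:t3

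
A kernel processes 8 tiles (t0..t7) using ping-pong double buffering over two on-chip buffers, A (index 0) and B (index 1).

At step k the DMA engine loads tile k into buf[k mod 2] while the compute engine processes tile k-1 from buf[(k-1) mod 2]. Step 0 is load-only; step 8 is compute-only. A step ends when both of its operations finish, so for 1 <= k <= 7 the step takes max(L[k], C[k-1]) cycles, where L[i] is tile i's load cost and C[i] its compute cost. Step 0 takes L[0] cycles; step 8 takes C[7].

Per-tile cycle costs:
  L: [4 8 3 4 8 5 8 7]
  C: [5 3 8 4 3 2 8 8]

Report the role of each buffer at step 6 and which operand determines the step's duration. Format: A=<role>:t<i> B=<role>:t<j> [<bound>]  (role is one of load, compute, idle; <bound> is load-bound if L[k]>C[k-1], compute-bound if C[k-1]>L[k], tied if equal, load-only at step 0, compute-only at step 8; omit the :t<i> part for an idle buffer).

  0. 4=4c; end=4; A:t0 B:-
  1. max(8,5)=8c; end=12; A:t0 B:t1
  2. max(3,3)=3c; end=15; A:t2 B:t1
  3. max(4,8)=8c; end=23; A:t2 B:t3
  4. max(8,4)=8c; end=31; A:t4 B:t3
  5. max(5,3)=5c; end=36; A:t4 B:t5
  6. max(8,2)=8c; end=44; A:t6 B:t5
  7. max(7,8)=8c; end=52; A:t6 B:t7
  8. 8=8c; end=60; A:t6 B:t7

step 6: A=load:t6 B=compute:t5 [load-bound]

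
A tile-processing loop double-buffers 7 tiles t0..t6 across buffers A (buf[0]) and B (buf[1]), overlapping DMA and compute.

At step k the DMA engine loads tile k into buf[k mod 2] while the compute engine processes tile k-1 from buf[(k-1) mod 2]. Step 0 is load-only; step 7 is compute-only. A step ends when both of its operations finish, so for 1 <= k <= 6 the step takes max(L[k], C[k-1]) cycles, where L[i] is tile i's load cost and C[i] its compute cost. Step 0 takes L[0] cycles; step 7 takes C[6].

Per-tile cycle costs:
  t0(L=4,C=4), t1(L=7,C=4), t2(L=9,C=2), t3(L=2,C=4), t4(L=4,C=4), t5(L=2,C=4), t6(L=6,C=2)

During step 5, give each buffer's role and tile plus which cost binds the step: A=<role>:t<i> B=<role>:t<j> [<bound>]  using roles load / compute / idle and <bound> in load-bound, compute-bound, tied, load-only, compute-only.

  0. 4=4c; end=4; A:t0 B:-
  1. max(7,4)=7c; end=11; A:t0 B:t1
  2. max(9,4)=9c; end=20; A:t2 B:t1
  3. max(2,2)=2c; end=22; A:t2 B:t3
  4. max(4,4)=4c; end=26; A:t4 B:t3
  5. max(2,4)=4c; end=30; A:t4 B:t5
  6. max(6,4)=6c; end=36; A:t6 B:t5
  7. 2=2c; end=38; A:t6 B:t5

step 5: A=compute:t4 B=load:t5 [compute-bound]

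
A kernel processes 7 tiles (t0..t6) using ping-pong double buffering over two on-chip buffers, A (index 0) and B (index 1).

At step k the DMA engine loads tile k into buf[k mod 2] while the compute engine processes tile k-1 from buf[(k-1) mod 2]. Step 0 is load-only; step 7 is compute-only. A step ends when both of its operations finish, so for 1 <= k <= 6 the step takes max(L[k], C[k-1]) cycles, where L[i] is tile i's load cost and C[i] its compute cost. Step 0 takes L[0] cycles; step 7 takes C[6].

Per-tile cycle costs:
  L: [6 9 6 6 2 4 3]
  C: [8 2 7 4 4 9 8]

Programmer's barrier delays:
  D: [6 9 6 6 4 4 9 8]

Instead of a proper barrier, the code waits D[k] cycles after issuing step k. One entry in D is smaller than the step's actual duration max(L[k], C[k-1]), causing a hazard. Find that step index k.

[0] required=L[0]=6=6 vs D=6 ok
[1] required=max(L[1]=9,C[0]=8)=9 vs D=9 ok
[2] required=max(L[2]=6,C[1]=2)=6 vs D=6 ok
[3] required=max(L[3]=6,C[2]=7)=7 vs D=6 SHORT
[4] required=max(L[4]=2,C[3]=4)=4 vs D=4 ok
[5] required=max(L[5]=4,C[4]=4)=4 vs D=4 ok
[6] required=max(L[6]=3,C[5]=9)=9 vs D=9 ok
[7] required=C[6]=8=8 vs D=8 ok

hazard at step 3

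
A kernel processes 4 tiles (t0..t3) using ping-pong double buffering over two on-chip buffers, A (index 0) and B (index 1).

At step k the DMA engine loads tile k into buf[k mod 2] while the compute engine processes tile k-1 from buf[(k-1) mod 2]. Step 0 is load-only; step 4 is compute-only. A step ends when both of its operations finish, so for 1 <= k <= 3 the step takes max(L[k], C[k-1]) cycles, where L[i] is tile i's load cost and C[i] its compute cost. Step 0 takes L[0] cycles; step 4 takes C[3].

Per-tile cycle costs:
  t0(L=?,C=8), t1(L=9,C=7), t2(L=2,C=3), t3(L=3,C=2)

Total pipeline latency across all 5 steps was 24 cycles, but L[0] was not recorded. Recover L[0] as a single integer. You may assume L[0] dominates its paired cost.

L[0] = 3

step 0 → dur = L[0]=? = L[0]  (unknown; binding)
step 1 → dur = max(L[1]=9, C[0]=8) = 9
step 2 → dur = max(L[2]=2, C[1]=7) = 7
step 3 → dur = max(L[3]=3, C[2]=3) = 3
step 4 → dur = C[3]=2 = 2
sum of known step durations = 21
dur[0] = total - known = 24 - 21 = 3
L[0] is the binding max in step 0, so L[0] = dur[0] = 3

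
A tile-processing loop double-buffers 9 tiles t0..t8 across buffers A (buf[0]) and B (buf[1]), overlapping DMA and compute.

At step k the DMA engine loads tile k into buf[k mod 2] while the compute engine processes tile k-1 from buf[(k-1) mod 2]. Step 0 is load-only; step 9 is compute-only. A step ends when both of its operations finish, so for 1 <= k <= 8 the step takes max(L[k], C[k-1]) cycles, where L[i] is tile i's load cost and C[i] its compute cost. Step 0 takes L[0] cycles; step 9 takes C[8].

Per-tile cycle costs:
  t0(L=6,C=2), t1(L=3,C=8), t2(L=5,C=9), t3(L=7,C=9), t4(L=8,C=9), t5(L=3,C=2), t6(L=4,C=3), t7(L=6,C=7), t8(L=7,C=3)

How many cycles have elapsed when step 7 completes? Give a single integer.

end_cycle[7] = 54

  0. 6=6c; end=6; A:t0 B:-
  1. max(3,2)=3c; end=9; A:t0 B:t1
  2. max(5,8)=8c; end=17; A:t2 B:t1
  3. max(7,9)=9c; end=26; A:t2 B:t3
  4. max(8,9)=9c; end=35; A:t4 B:t3
  5. max(3,9)=9c; end=44; A:t4 B:t5
  6. max(4,2)=4c; end=48; A:t6 B:t5
  7. max(6,3)=6c; end=54; A:t6 B:t7
  8. max(7,7)=7c; end=61; A:t8 B:t7
  9. 3=3c; end=64; A:t8 B:t7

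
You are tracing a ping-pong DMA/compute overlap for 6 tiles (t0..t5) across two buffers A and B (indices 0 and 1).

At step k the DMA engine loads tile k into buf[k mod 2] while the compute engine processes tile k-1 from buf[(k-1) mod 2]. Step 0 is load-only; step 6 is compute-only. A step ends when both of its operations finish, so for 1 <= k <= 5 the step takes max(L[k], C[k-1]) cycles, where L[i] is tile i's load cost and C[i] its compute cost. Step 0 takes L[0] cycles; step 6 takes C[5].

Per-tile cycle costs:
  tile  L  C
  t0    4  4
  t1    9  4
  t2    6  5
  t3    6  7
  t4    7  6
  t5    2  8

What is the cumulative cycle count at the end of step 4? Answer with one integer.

step 0: L[0]=4 → dur=4, Σ=4 | A=load:t0 B=idle [load-only]
step 1: L[1]=9 C[0]=4 → dur=9, Σ=13 | A=compute:t0 B=load:t1 [load-bound]
step 2: L[2]=6 C[1]=4 → dur=6, Σ=19 | A=load:t2 B=compute:t1 [load-bound]
step 3: L[3]=6 C[2]=5 → dur=6, Σ=25 | A=compute:t2 B=load:t3 [load-bound]
step 4: L[4]=7 C[3]=7 → dur=7, Σ=32 | A=load:t4 B=compute:t3 [tied]
step 5: L[5]=2 C[4]=6 → dur=6, Σ=38 | A=compute:t4 B=load:t5 [compute-bound]
step 6: C[5]=8 → dur=8, Σ=46 | A=idle B=compute:t5 [compute-only]

end_cycle[4] = 32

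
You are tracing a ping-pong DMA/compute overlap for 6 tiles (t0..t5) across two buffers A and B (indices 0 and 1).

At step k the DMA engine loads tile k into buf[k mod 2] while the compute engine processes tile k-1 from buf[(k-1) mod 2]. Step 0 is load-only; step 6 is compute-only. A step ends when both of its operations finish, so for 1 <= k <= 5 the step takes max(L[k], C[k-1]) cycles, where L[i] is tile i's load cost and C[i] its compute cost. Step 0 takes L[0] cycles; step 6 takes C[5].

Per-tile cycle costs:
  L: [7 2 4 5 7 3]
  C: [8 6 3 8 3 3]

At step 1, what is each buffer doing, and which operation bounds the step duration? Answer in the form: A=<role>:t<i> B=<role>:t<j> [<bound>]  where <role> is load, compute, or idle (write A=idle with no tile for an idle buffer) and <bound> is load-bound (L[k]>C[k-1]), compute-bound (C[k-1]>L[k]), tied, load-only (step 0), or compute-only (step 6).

[0] DMA t0→A (7c) ∥ CU idle ⇒ 7c, clock 7
[1] DMA t1→B (2c) ∥ CU A:t0 (8c) ⇒ 8c, clock 15
[2] DMA t2→A (4c) ∥ CU B:t1 (6c) ⇒ 6c, clock 21
[3] DMA t3→B (5c) ∥ CU A:t2 (3c) ⇒ 5c, clock 26
[4] DMA t4→A (7c) ∥ CU B:t3 (8c) ⇒ 8c, clock 34
[5] DMA t5→B (3c) ∥ CU A:t4 (3c) ⇒ 3c, clock 37
[6] DMA idle ∥ CU B:t5 (3c) ⇒ 3c, clock 40

step 1: A=compute:t0 B=load:t1 [compute-bound]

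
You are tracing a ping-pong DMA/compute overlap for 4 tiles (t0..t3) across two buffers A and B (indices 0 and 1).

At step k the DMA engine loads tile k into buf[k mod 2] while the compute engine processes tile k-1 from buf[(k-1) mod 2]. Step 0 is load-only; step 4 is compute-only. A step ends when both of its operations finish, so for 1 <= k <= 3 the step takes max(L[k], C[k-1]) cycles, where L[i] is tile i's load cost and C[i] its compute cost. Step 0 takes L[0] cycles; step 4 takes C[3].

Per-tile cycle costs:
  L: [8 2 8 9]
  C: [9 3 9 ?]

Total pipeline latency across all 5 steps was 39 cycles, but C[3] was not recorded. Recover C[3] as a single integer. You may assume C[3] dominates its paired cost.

step 0 | dur = L[0]=8 = 8
step 1 | dur = max(L[1]=2, C[0]=9) = 9
step 2 | dur = max(L[2]=8, C[1]=3) = 8
step 3 | dur = max(L[3]=9, C[2]=9) = 9
step 4 | dur = C[3]=? = C[3]  (unknown; binding)
sum of known step durations = 34
dur[4] = total - known = 39 - 34 = 5
C[3] is the binding max in step 4, so C[3] = dur[4] = 5

C[3] = 5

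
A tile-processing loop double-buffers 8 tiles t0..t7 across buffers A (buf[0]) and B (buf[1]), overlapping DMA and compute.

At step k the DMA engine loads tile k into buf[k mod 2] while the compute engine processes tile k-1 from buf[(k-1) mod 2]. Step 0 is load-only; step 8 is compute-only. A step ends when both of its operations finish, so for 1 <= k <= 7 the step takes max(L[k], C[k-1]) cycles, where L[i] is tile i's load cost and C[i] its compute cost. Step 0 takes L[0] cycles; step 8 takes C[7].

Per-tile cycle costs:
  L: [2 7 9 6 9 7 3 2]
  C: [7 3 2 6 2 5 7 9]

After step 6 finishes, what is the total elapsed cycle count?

end_cycle[6] = 45

  0. 2=2c; end=2; A:t0 B:-
  1. max(7,7)=7c; end=9; A:t0 B:t1
  2. max(9,3)=9c; end=18; A:t2 B:t1
  3. max(6,2)=6c; end=24; A:t2 B:t3
  4. max(9,6)=9c; end=33; A:t4 B:t3
  5. max(7,2)=7c; end=40; A:t4 B:t5
  6. max(3,5)=5c; end=45; A:t6 B:t5
  7. max(2,7)=7c; end=52; A:t6 B:t7
  8. 9=9c; end=61; A:t6 B:t7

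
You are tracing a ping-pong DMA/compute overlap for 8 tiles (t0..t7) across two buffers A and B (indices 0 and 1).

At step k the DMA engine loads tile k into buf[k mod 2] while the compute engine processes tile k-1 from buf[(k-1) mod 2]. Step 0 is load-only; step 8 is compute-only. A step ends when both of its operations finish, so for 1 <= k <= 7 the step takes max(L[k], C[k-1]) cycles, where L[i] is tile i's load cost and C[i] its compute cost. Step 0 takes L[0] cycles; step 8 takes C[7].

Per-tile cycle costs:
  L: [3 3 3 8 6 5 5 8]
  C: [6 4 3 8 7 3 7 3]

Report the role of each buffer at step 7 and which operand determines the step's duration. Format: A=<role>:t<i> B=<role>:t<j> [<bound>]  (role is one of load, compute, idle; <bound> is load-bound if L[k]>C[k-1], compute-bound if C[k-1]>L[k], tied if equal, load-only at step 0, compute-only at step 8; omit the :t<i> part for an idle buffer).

step 7: A=compute:t6 B=load:t7 [load-bound]

  0. 3=3c; end=3; A:t0 B:-
  1. max(3,6)=6c; end=9; A:t0 B:t1
  2. max(3,4)=4c; end=13; A:t2 B:t1
  3. max(8,3)=8c; end=21; A:t2 B:t3
  4. max(6,8)=8c; end=29; A:t4 B:t3
  5. max(5,7)=7c; end=36; A:t4 B:t5
  6. max(5,3)=5c; end=41; A:t6 B:t5
  7. max(8,7)=8c; end=49; A:t6 B:t7
  8. 3=3c; end=52; A:t6 B:t7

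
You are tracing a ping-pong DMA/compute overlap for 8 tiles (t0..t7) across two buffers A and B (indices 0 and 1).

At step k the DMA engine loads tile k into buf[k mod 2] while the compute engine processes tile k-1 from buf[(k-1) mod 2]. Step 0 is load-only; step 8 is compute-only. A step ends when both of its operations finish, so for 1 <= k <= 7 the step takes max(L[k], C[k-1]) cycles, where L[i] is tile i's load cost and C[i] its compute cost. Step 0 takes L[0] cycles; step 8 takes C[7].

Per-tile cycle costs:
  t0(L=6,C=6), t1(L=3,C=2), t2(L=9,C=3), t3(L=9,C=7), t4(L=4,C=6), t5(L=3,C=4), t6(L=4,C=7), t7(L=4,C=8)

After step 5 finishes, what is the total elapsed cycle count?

end_cycle[5] = 43

k=0 load=t0/6c comp=- wait=6 total=6
k=1 load=t1/3c comp=t0/6c wait=6 total=12
k=2 load=t2/9c comp=t1/2c wait=9 total=21
k=3 load=t3/9c comp=t2/3c wait=9 total=30
k=4 load=t4/4c comp=t3/7c wait=7 total=37
k=5 load=t5/3c comp=t4/6c wait=6 total=43
k=6 load=t6/4c comp=t5/4c wait=4 total=47
k=7 load=t7/4c comp=t6/7c wait=7 total=54
k=8 load=- comp=t7/8c wait=8 total=62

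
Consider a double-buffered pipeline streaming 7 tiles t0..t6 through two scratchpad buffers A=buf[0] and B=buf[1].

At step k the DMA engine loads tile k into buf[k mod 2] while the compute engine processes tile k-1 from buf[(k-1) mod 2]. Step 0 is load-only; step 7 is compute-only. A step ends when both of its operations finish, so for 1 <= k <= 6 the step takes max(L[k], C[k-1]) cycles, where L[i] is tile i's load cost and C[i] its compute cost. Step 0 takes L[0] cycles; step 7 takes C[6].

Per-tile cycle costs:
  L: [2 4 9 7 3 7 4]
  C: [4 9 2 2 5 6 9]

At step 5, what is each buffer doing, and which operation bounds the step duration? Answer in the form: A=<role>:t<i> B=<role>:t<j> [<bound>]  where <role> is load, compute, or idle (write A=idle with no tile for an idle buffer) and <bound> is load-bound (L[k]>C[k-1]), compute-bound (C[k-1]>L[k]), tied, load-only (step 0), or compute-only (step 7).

step 0: L[0]=2 → dur=2, Σ=2 | A=load:t0 B=idle [load-only]
step 1: L[1]=4 C[0]=4 → dur=4, Σ=6 | A=compute:t0 B=load:t1 [tied]
step 2: L[2]=9 C[1]=9 → dur=9, Σ=15 | A=load:t2 B=compute:t1 [tied]
step 3: L[3]=7 C[2]=2 → dur=7, Σ=22 | A=compute:t2 B=load:t3 [load-bound]
step 4: L[4]=3 C[3]=2 → dur=3, Σ=25 | A=load:t4 B=compute:t3 [load-bound]
step 5: L[5]=7 C[4]=5 → dur=7, Σ=32 | A=compute:t4 B=load:t5 [load-bound]
step 6: L[6]=4 C[5]=6 → dur=6, Σ=38 | A=load:t6 B=compute:t5 [compute-bound]
step 7: C[6]=9 → dur=9, Σ=47 | A=compute:t6 B=idle [compute-only]

step 5: A=compute:t4 B=load:t5 [load-bound]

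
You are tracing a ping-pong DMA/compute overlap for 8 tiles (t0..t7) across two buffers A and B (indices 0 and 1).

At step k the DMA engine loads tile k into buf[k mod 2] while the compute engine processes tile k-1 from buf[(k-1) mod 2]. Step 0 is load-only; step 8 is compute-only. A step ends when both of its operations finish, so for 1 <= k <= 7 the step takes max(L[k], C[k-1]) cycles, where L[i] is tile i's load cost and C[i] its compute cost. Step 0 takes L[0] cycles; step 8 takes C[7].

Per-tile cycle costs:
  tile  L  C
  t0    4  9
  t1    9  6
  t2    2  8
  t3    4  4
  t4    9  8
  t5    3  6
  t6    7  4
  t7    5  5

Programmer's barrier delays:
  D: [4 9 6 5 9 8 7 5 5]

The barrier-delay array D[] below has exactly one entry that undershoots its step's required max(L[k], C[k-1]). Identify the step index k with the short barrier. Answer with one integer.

hazard at step 3

step 0: need L[0]=4 = 4; D[0]=4 ok
step 1: need max(L[1]=9,C[0]=9) = 9; D[1]=9 ok
step 2: need max(L[2]=2,C[1]=6) = 6; D[2]=6 ok
step 3: need max(L[3]=4,C[2]=8) = 8; D[3]=5 SHORT
step 4: need max(L[4]=9,C[3]=4) = 9; D[4]=9 ok
step 5: need max(L[5]=3,C[4]=8) = 8; D[5]=8 ok
step 6: need max(L[6]=7,C[5]=6) = 7; D[6]=7 ok
step 7: need max(L[7]=5,C[6]=4) = 5; D[7]=5 ok
step 8: need C[7]=5 = 5; D[8]=5 ok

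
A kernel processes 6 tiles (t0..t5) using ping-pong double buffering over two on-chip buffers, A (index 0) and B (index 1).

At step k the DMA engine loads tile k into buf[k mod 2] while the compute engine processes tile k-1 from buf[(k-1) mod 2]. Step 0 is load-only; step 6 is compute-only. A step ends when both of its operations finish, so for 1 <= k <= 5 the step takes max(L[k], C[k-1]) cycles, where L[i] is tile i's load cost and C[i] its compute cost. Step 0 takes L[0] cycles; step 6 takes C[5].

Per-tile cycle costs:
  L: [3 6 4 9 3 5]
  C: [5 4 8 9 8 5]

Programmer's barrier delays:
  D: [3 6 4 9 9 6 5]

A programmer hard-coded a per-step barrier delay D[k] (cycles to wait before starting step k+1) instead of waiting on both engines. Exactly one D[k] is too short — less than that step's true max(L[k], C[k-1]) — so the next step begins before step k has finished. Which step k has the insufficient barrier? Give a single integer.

hazard at step 5

k=0 barrier L[0]=3→3c, D[0]=3 ok
k=1 barrier max(L[1]=6,C[0]=5)→6c, D[1]=6 ok
k=2 barrier max(L[2]=4,C[1]=4)→4c, D[2]=4 ok
k=3 barrier max(L[3]=9,C[2]=8)→9c, D[3]=9 ok
k=4 barrier max(L[4]=3,C[3]=9)→9c, D[4]=9 ok
k=5 barrier max(L[5]=5,C[4]=8)→8c, D[5]=6 SHORT
k=6 barrier C[5]=5→5c, D[6]=5 ok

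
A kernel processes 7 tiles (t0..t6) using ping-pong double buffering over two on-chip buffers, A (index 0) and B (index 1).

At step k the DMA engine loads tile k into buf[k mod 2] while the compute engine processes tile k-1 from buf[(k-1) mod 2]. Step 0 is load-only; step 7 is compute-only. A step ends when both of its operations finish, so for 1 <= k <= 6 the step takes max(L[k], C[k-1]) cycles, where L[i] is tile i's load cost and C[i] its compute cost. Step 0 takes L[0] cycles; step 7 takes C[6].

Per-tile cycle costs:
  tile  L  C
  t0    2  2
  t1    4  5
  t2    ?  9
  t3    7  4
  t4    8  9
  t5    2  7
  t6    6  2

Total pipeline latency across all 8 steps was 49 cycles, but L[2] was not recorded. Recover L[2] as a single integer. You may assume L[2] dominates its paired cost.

step 0 | dur = L[0]=2 = 2
step 1 | dur = max(L[1]=4, C[0]=2) = 4
step 2 | dur = max(L[2]=?, C[1]=5) = L[2]  (unknown; binding)
step 3 | dur = max(L[3]=7, C[2]=9) = 9
step 4 | dur = max(L[4]=8, C[3]=4) = 8
step 5 | dur = max(L[5]=2, C[4]=9) = 9
step 6 | dur = max(L[6]=6, C[5]=7) = 7
step 7 | dur = C[6]=2 = 2
sum of known step durations = 41
dur[2] = total - known = 49 - 41 = 8
L[2] is the binding max in step 2, so L[2] = dur[2] = 8

L[2] = 8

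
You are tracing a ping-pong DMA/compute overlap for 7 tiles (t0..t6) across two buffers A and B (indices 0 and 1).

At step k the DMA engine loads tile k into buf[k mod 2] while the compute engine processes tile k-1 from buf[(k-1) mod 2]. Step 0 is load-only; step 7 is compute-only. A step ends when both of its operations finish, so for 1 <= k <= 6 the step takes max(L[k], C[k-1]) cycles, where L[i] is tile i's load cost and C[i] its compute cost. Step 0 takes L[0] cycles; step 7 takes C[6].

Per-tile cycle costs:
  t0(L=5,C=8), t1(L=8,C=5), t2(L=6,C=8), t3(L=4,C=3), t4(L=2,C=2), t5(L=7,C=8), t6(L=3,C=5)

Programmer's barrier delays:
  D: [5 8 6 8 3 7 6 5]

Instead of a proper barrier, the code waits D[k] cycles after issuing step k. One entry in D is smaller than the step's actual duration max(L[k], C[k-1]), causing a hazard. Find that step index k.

[0] required=L[0]=5=5 vs D=5 ok
[1] required=max(L[1]=8,C[0]=8)=8 vs D=8 ok
[2] required=max(L[2]=6,C[1]=5)=6 vs D=6 ok
[3] required=max(L[3]=4,C[2]=8)=8 vs D=8 ok
[4] required=max(L[4]=2,C[3]=3)=3 vs D=3 ok
[5] required=max(L[5]=7,C[4]=2)=7 vs D=7 ok
[6] required=max(L[6]=3,C[5]=8)=8 vs D=6 SHORT
[7] required=C[6]=5=5 vs D=5 ok

hazard at step 6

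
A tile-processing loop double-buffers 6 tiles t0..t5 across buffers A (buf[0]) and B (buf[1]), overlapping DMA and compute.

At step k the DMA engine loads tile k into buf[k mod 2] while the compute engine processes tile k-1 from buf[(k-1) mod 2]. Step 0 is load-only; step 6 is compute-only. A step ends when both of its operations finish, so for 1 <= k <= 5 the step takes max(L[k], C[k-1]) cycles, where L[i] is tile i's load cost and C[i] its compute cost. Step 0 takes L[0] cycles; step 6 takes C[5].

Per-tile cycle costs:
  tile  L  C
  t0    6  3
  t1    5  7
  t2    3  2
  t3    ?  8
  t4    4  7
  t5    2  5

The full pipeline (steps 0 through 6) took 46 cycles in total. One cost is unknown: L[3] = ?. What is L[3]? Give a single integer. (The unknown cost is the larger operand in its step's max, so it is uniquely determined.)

L[3] = 8

step 0 | dur = L[0]=6 = 6
step 1 | dur = max(L[1]=5, C[0]=3) = 5
step 2 | dur = max(L[2]=3, C[1]=7) = 7
step 3 | dur = max(L[3]=?, C[2]=2) = L[3]  (unknown; binding)
step 4 | dur = max(L[4]=4, C[3]=8) = 8
step 5 | dur = max(L[5]=2, C[4]=7) = 7
step 6 | dur = C[5]=5 = 5
sum of known step durations = 38
dur[3] = total - known = 46 - 38 = 8
L[3] is the binding max in step 3, so L[3] = dur[3] = 8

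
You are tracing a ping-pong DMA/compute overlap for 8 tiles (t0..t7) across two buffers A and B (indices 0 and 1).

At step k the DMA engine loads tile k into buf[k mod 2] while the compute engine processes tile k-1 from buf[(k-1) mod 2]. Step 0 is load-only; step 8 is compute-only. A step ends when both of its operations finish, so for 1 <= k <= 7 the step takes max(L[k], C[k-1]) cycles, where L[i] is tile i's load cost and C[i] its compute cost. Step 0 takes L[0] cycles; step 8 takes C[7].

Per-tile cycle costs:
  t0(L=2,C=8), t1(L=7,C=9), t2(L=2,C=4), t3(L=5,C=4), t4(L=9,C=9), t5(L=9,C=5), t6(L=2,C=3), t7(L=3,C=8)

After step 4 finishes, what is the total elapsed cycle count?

end_cycle[4] = 33

step 0: L[0]=2 → dur=2, Σ=2 | A=load:t0 B=idle [load-only]
step 1: L[1]=7 C[0]=8 → dur=8, Σ=10 | A=compute:t0 B=load:t1 [compute-bound]
step 2: L[2]=2 C[1]=9 → dur=9, Σ=19 | A=load:t2 B=compute:t1 [compute-bound]
step 3: L[3]=5 C[2]=4 → dur=5, Σ=24 | A=compute:t2 B=load:t3 [load-bound]
step 4: L[4]=9 C[3]=4 → dur=9, Σ=33 | A=load:t4 B=compute:t3 [load-bound]
step 5: L[5]=9 C[4]=9 → dur=9, Σ=42 | A=compute:t4 B=load:t5 [tied]
step 6: L[6]=2 C[5]=5 → dur=5, Σ=47 | A=load:t6 B=compute:t5 [compute-bound]
step 7: L[7]=3 C[6]=3 → dur=3, Σ=50 | A=compute:t6 B=load:t7 [tied]
step 8: C[7]=8 → dur=8, Σ=58 | A=idle B=compute:t7 [compute-only]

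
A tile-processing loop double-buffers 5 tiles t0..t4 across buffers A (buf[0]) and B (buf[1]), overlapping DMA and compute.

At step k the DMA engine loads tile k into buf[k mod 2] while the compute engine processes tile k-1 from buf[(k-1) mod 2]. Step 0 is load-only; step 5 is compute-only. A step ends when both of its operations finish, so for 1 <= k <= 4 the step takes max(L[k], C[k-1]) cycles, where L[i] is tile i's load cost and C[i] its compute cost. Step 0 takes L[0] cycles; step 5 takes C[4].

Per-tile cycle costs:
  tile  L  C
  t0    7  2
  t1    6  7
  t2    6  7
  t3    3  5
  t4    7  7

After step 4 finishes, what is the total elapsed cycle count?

  0. 7=7c; end=7; A:t0 B:-
  1. max(6,2)=6c; end=13; A:t0 B:t1
  2. max(6,7)=7c; end=20; A:t2 B:t1
  3. max(3,7)=7c; end=27; A:t2 B:t3
  4. max(7,5)=7c; end=34; A:t4 B:t3
  5. 7=7c; end=41; A:t4 B:t3

end_cycle[4] = 34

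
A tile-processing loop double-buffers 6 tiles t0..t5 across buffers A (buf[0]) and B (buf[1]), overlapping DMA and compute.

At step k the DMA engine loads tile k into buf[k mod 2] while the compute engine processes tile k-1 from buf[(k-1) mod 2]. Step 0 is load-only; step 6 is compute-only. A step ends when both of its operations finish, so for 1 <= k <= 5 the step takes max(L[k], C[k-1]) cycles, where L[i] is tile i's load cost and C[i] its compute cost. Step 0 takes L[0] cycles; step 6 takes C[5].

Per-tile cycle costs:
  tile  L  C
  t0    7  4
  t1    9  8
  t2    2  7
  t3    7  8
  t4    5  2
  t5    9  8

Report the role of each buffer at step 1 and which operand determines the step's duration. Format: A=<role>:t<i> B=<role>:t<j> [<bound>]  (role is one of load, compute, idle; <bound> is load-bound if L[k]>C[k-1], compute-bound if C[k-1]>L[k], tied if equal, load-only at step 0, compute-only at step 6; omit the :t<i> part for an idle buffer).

step 1: A=compute:t0 B=load:t1 [load-bound]

step 0: L[0]=7 → dur=7, Σ=7 | A=load:t0 B=idle [load-only]
step 1: L[1]=9 C[0]=4 → dur=9, Σ=16 | A=compute:t0 B=load:t1 [load-bound]
step 2: L[2]=2 C[1]=8 → dur=8, Σ=24 | A=load:t2 B=compute:t1 [compute-bound]
step 3: L[3]=7 C[2]=7 → dur=7, Σ=31 | A=compute:t2 B=load:t3 [tied]
step 4: L[4]=5 C[3]=8 → dur=8, Σ=39 | A=load:t4 B=compute:t3 [compute-bound]
step 5: L[5]=9 C[4]=2 → dur=9, Σ=48 | A=compute:t4 B=load:t5 [load-bound]
step 6: C[5]=8 → dur=8, Σ=56 | A=idle B=compute:t5 [compute-only]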